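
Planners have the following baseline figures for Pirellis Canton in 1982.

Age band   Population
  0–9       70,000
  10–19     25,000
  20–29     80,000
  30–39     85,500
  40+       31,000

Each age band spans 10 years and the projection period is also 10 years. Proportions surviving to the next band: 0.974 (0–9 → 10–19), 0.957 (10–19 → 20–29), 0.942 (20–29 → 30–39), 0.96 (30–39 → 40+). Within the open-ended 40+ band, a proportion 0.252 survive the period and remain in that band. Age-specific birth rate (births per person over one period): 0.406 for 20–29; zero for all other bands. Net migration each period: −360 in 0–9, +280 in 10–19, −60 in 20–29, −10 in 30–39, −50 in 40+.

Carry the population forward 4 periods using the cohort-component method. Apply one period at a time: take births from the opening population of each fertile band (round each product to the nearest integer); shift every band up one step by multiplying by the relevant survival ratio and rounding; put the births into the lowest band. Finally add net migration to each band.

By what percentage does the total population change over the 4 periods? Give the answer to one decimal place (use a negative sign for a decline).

-50.1

Numbering the groups 1..5 from youngest to oldest:
Period 1:
Births: 80000 × 0.406 = 32480
Group 2: 70000 × 0.974 = 68180
Group 3: 25000 × 0.957 = 23925
Group 4: 80000 × 0.942 = 75360
Group 5: 85500 × 0.96 + 31000 × 0.252 = 82080 + 7812 = 89892
Net migration: Group 1 − 360 → 32120; Group 2 + 280 → 68460; Group 3 − 60 → 23865; Group 4 − 10 → 75350; Group 5 − 50 → 89842
Giving 32120 / 68460 / 23865 / 75350 / 89842.
Period 2:
Births: 23865 × 0.406 = 9689
Group 2: 32120 × 0.974 = 31285
Group 3: 68460 × 0.957 = 65516
Group 4: 23865 × 0.942 = 22481
Group 5: 75350 × 0.96 + 89842 × 0.252 = 72336 + 22640 = 94976
Net migration: Group 1 − 360 → 9329; Group 2 + 280 → 31565; Group 3 − 60 → 65456; Group 4 − 10 → 22471; Group 5 − 50 → 94926
Giving 9329 / 31565 / 65456 / 22471 / 94926.
Period 3:
Births: 65456 × 0.406 = 26575
Group 2: 9329 × 0.974 = 9086
Group 3: 31565 × 0.957 = 30208
Group 4: 65456 × 0.942 = 61660
Group 5: 22471 × 0.96 + 94926 × 0.252 = 21572 + 23921 = 45493
Net migration: Group 1 − 360 → 26215; Group 2 + 280 → 9366; Group 3 − 60 → 30148; Group 4 − 10 → 61650; Group 5 − 50 → 45443
Giving 26215 / 9366 / 30148 / 61650 / 45443.
Period 4:
Births: 30148 × 0.406 = 12240
Group 2: 26215 × 0.974 = 25533
Group 3: 9366 × 0.957 = 8963
Group 4: 30148 × 0.942 = 28399
Group 5: 61650 × 0.96 + 45443 × 0.252 = 59184 + 11452 = 70636
Net migration: Group 1 − 360 → 11880; Group 2 + 280 → 25813; Group 3 − 60 → 8903; Group 4 − 10 → 28389; Group 5 − 50 → 70586
Giving 11880 / 25813 / 8903 / 28389 / 70586.
Total: 291500 → 145571; change = -145929; percentage change = -50.1%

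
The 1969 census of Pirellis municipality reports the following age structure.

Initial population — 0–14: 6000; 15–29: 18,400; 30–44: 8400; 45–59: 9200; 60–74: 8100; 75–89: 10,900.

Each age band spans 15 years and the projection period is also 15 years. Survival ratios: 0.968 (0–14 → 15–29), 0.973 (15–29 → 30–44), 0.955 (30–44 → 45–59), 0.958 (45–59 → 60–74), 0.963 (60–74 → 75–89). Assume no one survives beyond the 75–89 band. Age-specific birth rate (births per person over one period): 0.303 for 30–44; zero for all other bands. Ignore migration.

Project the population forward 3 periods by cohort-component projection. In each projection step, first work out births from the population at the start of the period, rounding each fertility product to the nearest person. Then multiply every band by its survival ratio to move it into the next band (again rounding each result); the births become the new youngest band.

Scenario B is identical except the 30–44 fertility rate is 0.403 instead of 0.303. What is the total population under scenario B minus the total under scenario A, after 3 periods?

Let band 1 be 0–14 through band 6 = 75–89.
— Period 1 —
Births: 8400 * 0.303 = 2545
Band 2: 6000 * 0.968 = 5808
Band 3: 18400 * 0.973 = 17903
Band 4: 8400 * 0.955 = 8022
Band 5: 9200 * 0.958 = 8814
Band 6: 8100 * 0.963 = 7800
End of period: [2545, 5808, 17903, 8022, 8814, 7800]
— Period 2 —
Births: 17903 * 0.303 = 5425
Band 2: 2545 * 0.968 = 2464
Band 3: 5808 * 0.973 = 5651
Band 4: 17903 * 0.955 = 17097
Band 5: 8022 * 0.958 = 7685
Band 6: 8814 * 0.963 = 8488
End of period: [5425, 2464, 5651, 17097, 7685, 8488]
— Period 3 —
Births: 5651 * 0.303 = 1712
Band 2: 5425 * 0.968 = 5251
Band 3: 2464 * 0.973 = 2397
Band 4: 5651 * 0.955 = 5397
Band 5: 17097 * 0.958 = 16379
Band 6: 7685 * 0.963 = 7401
End of period: [1712, 5251, 2397, 5397, 16379, 7401]
Scenario A total after 3 periods: 38537
Scenario B projection —
— Period 1 —
Births: 8400 * 0.403 = 3385
Band 2: 6000 * 0.968 = 5808
Band 3: 18400 * 0.973 = 17903
Band 4: 8400 * 0.955 = 8022
Band 5: 9200 * 0.958 = 8814
Band 6: 8100 * 0.963 = 7800
End of period: [3385, 5808, 17903, 8022, 8814, 7800]
— Period 2 —
Births: 17903 * 0.403 = 7215
Band 2: 3385 * 0.968 = 3277
Band 3: 5808 * 0.973 = 5651
Band 4: 17903 * 0.955 = 17097
Band 5: 8022 * 0.958 = 7685
Band 6: 8814 * 0.963 = 8488
End of period: [7215, 3277, 5651, 17097, 7685, 8488]
— Period 3 —
Births: 5651 * 0.403 = 2277
Band 2: 7215 * 0.968 = 6984
Band 3: 3277 * 0.973 = 3189
Band 4: 5651 * 0.955 = 5397
Band 5: 17097 * 0.958 = 16379
Band 6: 7685 * 0.963 = 7401
End of period: [2277, 6984, 3189, 5397, 16379, 7401]
Scenario B total after 3 periods: 41627
Difference B − A = 41627 − 38537 = 3090

3090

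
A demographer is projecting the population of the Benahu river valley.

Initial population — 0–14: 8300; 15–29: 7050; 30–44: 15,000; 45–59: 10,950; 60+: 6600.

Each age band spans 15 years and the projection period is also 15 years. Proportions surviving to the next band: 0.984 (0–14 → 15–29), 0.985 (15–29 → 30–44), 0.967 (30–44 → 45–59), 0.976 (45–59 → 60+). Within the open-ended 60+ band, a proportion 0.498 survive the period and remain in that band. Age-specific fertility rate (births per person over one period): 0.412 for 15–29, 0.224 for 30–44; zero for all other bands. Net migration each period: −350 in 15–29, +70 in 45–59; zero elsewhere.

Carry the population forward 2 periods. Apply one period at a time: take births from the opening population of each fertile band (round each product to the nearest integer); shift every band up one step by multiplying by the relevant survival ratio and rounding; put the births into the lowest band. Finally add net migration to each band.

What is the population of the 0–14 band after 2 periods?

Period 1:
Births: 7050 * 0.412 = 2905  |  15000 * 0.224 = 3360 → total 6265
15–29: 8300 * 0.984 = 8167
30–44: 7050 * 0.985 = 6944
45–59: 15000 * 0.967 = 14505
60+: 10950 * 0.976 + 6600 * 0.498 = 10687 + 3287 = 13974
Net migration: 15–29 − 350 → 7817; 45–59 + 70 → 14575
Population now: 0–14=6265, 15–29=7817, 30–44=6944, 45–59=14575, 60+=13974
Period 2:
Births: 7817 * 0.412 = 3221  |  6944 * 0.224 = 1555 → total 4776
15–29: 6265 * 0.984 = 6165
30–44: 7817 * 0.985 = 7700
45–59: 6944 * 0.967 = 6715
60+: 14575 * 0.976 + 13974 * 0.498 = 14225 + 6959 = 21184
Net migration: 15–29 − 350 → 5815; 45–59 + 70 → 6785
Population now: 0–14=4776, 15–29=5815, 30–44=7700, 45–59=6785, 60+=21184

4776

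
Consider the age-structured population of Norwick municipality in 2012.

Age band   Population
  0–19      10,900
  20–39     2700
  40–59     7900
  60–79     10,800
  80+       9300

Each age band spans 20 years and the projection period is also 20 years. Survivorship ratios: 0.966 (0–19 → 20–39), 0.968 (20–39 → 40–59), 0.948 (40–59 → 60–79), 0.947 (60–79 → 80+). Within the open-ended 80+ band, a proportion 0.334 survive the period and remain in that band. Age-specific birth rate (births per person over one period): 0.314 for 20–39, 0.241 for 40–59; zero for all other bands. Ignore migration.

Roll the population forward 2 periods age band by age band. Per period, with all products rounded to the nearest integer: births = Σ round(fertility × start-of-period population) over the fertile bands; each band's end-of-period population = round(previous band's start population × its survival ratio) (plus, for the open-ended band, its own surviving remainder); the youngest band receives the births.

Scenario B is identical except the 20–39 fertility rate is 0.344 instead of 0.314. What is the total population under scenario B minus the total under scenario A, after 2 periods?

395

(Bands numbered youngest = 1 to oldest = 5.)
Period 1:
Births: 2700 × 0.314 = 848  |  7900 × 0.241 = 1904 ⇒ total 2752
Band 2: 10900 × 0.966 = 10529
Band 3: 2700 × 0.968 = 2614
Band 4: 7900 × 0.948 = 7489
Band 5: 10800 × 0.947 + 9300 × 0.334 = 10228 + 3106 = 13334
→ [2752, 10529, 2614, 7489, 13334]
Period 2:
Births: 10529 × 0.314 = 3306  |  2614 × 0.241 = 630 ⇒ total 3936
Band 2: 2752 × 0.966 = 2658
Band 3: 10529 × 0.968 = 10192
Band 4: 2614 × 0.948 = 2478
Band 5: 7489 × 0.947 + 13334 × 0.334 = 7092 + 4454 = 11546
→ [3936, 2658, 10192, 2478, 11546]
Scenario A total after 2 periods: 30810
Scenario B projection —
Period 1:
Births: 2700 × 0.344 = 929  |  7900 × 0.241 = 1904 ⇒ total 2833
Band 2: 10900 × 0.966 = 10529
Band 3: 2700 × 0.968 = 2614
Band 4: 7900 × 0.948 = 7489
Band 5: 10800 × 0.947 + 9300 × 0.334 = 10228 + 3106 = 13334
→ [2833, 10529, 2614, 7489, 13334]
Period 2:
Births: 10529 × 0.344 = 3622  |  2614 × 0.241 = 630 ⇒ total 4252
Band 2: 2833 × 0.966 = 2737
Band 3: 10529 × 0.968 = 10192
Band 4: 2614 × 0.948 = 2478
Band 5: 7489 × 0.947 + 13334 × 0.334 = 7092 + 4454 = 11546
→ [4252, 2737, 10192, 2478, 11546]
Scenario B total after 2 periods: 31205
Difference B − A = 31205 − 30810 = 395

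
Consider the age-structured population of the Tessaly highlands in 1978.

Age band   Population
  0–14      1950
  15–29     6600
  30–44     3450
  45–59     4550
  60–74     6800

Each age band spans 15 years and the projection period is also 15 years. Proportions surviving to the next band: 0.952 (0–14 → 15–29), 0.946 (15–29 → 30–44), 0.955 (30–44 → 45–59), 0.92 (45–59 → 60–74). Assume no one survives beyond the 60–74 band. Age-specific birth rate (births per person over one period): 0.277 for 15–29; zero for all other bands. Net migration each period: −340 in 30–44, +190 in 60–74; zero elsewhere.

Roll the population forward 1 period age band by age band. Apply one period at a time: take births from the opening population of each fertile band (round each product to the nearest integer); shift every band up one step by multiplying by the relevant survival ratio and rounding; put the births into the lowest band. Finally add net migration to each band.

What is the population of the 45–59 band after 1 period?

3295

[period 1]
Births: 6600 × 0.277 = 1828
15–29: 1950 × 0.952 = 1856
30–44: 6600 × 0.946 = 6244
45–59: 3450 × 0.955 = 3295
60–74: 4550 × 0.92 = 4186
Net migration: 30–44 − 340 → 5904; 60–74 + 190 → 4376
End of period: [1828, 1856, 5904, 3295, 4376]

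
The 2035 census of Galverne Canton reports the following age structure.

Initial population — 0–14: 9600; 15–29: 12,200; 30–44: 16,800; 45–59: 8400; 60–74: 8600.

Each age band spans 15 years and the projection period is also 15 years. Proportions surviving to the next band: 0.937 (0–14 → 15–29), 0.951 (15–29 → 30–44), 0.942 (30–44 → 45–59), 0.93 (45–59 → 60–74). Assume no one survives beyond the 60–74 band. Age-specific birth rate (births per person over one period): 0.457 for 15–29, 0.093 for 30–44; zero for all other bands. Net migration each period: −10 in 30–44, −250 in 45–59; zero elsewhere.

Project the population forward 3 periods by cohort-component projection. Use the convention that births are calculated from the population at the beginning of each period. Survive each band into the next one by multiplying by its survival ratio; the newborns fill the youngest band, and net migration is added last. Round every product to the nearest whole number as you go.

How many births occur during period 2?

(Bands numbered youngest = 1 to oldest = 5.)
After projecting period 1:
Births: 12200 * 0.457 = 5575 ; 16800 * 0.093 = 1562 → 7137
Band 2: 9600 * 0.937 = 8995
Band 3: 12200 * 0.951 = 11602
Band 4: 16800 * 0.942 = 15826
Band 5: 8400 * 0.93 = 7812
Net migration: Band 3 − 10 → 11592; Band 4 − 250 → 15576
Population now: 0–14=7137, 15–29=8995, 30–44=11592, 45–59=15576, 60–74=7812
After projecting period 2:
Births: 8995 * 0.457 = 4111 ; 11592 * 0.093 = 1078 → 5189
Band 2: 7137 * 0.937 = 6687
Band 3: 8995 * 0.951 = 8554
Band 4: 11592 * 0.942 = 10920
Band 5: 15576 * 0.93 = 14486
Net migration: Band 3 − 10 → 8544; Band 4 − 250 → 10670
Population now: 0–14=5189, 15–29=6687, 30–44=8544, 45–59=10670, 60–74=14486

5189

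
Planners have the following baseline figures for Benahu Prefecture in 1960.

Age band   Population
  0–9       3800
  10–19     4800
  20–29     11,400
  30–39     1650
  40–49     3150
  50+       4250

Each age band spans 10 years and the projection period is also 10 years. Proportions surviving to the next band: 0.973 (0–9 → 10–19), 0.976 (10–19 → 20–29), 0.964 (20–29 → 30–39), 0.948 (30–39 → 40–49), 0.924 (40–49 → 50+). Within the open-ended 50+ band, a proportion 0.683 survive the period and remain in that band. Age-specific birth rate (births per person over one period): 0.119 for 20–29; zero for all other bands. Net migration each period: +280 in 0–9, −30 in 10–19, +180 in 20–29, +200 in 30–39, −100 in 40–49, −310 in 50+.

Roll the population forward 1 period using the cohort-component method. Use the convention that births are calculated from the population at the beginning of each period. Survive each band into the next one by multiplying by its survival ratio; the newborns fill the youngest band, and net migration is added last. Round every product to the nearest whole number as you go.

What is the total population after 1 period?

28327

Period 1:
Births: 11400 × 0.119 = 1357
10–19: 3800 × 0.973 = 3697
20–29: 4800 × 0.976 = 4685
30–39: 11400 × 0.964 = 10990
40–49: 1650 × 0.948 = 1564
50+: 3150 × 0.924 + 4250 × 0.683 = 2911 + 2903 = 5814
Net migration: 0–9 + 280 → 1637; 10–19 − 30 → 3667; 20–29 + 180 → 4865; 30–39 + 200 → 11190; 40–49 − 100 → 1464; 50+ − 310 → 5504
End of period: [1637, 3667, 4865, 11190, 1464, 5504]
Total after period 1: 1637 + 3667 + 4865 + 11190 + 1464 + 5504 = 28327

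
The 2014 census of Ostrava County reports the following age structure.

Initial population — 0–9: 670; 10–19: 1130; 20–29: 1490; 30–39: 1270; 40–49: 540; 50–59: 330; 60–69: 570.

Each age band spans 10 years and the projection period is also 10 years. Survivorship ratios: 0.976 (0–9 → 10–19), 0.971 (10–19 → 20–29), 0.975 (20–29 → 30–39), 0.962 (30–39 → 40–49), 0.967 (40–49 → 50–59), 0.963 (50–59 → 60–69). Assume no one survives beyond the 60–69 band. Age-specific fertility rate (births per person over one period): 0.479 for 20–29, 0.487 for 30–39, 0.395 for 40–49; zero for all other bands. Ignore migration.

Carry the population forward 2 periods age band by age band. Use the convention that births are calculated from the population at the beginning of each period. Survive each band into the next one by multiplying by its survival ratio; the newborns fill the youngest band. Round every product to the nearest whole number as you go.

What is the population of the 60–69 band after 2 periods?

Numbering the bands 1..7 from youngest to oldest:
Period 1.
Births: 1490 × 0.479 = 714  |  1270 × 0.487 = 618  |  540 × 0.395 = 213 → total 1545
Band 2: 670 × 0.976 = 654
Band 3: 1130 × 0.971 = 1097
Band 4: 1490 × 0.975 = 1453
Band 5: 1270 × 0.962 = 1222
Band 6: 540 × 0.967 = 522
Band 7: 330 × 0.963 = 318
Population now: 0–9=1545, 10–19=654, 20–29=1097, 30–39=1453, 40–49=1222, 50–59=522, 60–69=318
Period 2.
Births: 1097 × 0.479 = 525  |  1453 × 0.487 = 708  |  1222 × 0.395 = 483 → total 1716
Band 2: 1545 × 0.976 = 1508
Band 3: 654 × 0.971 = 635
Band 4: 1097 × 0.975 = 1070
Band 5: 1453 × 0.962 = 1398
Band 6: 1222 × 0.967 = 1182
Band 7: 522 × 0.963 = 503
Population now: 0–9=1716, 10–19=1508, 20–29=635, 30–39=1070, 40–49=1398, 50–59=1182, 60–69=503

503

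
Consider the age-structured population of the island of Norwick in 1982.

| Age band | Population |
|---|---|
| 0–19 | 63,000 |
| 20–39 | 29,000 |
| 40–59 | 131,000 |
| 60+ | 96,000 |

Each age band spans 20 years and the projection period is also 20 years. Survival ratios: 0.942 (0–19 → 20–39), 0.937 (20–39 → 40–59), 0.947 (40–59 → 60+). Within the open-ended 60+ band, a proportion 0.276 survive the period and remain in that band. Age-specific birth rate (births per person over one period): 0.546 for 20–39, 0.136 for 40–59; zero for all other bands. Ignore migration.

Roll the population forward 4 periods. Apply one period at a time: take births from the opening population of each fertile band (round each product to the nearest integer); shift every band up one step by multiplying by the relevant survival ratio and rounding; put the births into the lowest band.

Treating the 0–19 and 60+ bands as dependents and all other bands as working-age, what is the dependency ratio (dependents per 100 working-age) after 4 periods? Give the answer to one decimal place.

127.3

Numbering the groups 1..4 from youngest to oldest:
After projecting period 1:
Births: 29000 × 0.546 = 15834 ; 131000 × 0.136 = 17816 ⇒ total 33650
Group 2: 63000 × 0.942 = 59346
Group 3: 29000 × 0.937 = 27173
Group 4: 131000 × 0.947 + 96000 × 0.276 = 124057 + 26496 = 150553
→ [33650, 59346, 27173, 150553]
After projecting period 2:
Births: 59346 × 0.546 = 32403 ; 27173 × 0.136 = 3696 ⇒ total 36099
Group 2: 33650 × 0.942 = 31698
Group 3: 59346 × 0.937 = 55607
Group 4: 27173 × 0.947 + 150553 × 0.276 = 25733 + 41553 = 67286
→ [36099, 31698, 55607, 67286]
After projecting period 3:
Births: 31698 × 0.546 = 17307 ; 55607 × 0.136 = 7563 ⇒ total 24870
Group 2: 36099 × 0.942 = 34005
Group 3: 31698 × 0.937 = 29701
Group 4: 55607 × 0.947 + 67286 × 0.276 = 52660 + 18571 = 71231
→ [24870, 34005, 29701, 71231]
After projecting period 4:
Births: 34005 × 0.546 = 18567 ; 29701 × 0.136 = 4039 ⇒ total 22606
Group 2: 24870 × 0.942 = 23428
Group 3: 34005 × 0.937 = 31863
Group 4: 29701 × 0.947 + 71231 × 0.276 = 28127 + 19660 = 47787
→ [22606, 23428, 31863, 47787]
Dependents (band 0–19 + band 60+) = 22606 + 47787 = 70393; working-age = 55291; ratio = 70393/55291 × 100 = 127.3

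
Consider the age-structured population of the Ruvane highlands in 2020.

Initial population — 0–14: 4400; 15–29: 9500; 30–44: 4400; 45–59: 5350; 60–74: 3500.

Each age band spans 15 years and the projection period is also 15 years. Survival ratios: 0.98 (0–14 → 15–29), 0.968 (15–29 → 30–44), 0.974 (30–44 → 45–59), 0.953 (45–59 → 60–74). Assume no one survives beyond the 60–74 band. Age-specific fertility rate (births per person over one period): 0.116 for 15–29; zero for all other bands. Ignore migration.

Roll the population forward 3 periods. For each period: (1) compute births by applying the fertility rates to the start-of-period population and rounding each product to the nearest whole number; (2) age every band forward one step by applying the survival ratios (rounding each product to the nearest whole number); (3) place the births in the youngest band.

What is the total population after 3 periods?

Period 1.
Births: 9500 * 0.116 = 1102
15–29: 4400 * 0.98 = 4312
30–44: 9500 * 0.968 = 9196
45–59: 4400 * 0.974 = 4286
60–74: 5350 * 0.953 = 5099
Giving 1102 / 4312 / 9196 / 4286 / 5099.
Period 2.
Births: 4312 * 0.116 = 500
15–29: 1102 * 0.98 = 1080
30–44: 4312 * 0.968 = 4174
45–59: 9196 * 0.974 = 8957
60–74: 4286 * 0.953 = 4085
Giving 500 / 1080 / 4174 / 8957 / 4085.
Period 3.
Births: 1080 * 0.116 = 125
15–29: 500 * 0.98 = 490
30–44: 1080 * 0.968 = 1045
45–59: 4174 * 0.974 = 4065
60–74: 8957 * 0.953 = 8536
Giving 125 / 490 / 1045 / 4065 / 8536.
Total after period 3: 125 + 490 + 1045 + 4065 + 8536 = 14261

14261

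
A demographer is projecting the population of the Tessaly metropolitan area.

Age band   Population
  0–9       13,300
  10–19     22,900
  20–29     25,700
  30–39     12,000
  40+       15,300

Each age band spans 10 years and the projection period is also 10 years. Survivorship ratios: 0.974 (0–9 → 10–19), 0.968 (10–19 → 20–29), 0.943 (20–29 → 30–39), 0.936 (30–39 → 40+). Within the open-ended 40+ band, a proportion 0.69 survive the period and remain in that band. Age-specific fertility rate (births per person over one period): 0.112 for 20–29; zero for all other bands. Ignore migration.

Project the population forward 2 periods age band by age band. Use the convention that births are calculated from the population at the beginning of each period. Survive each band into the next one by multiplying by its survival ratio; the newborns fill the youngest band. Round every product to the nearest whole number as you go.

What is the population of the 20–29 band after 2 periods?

12539

After projecting period 1:
Births: 25700 × 0.112 = 2878
10–19: 13300 × 0.974 = 12954
20–29: 22900 × 0.968 = 22167
30–39: 25700 × 0.943 = 24235
40+: 12000 × 0.936 + 15300 × 0.69 = 11232 + 10557 = 21789
Population now: 0–9=2878, 10–19=12954, 20–29=22167, 30–39=24235, 40+=21789
After projecting period 2:
Births: 22167 × 0.112 = 2483
10–19: 2878 × 0.974 = 2803
20–29: 12954 × 0.968 = 12539
30–39: 22167 × 0.943 = 20903
40+: 24235 × 0.936 + 21789 × 0.69 = 22684 + 15034 = 37718
Population now: 0–9=2483, 10–19=2803, 20–29=12539, 30–39=20903, 40+=37718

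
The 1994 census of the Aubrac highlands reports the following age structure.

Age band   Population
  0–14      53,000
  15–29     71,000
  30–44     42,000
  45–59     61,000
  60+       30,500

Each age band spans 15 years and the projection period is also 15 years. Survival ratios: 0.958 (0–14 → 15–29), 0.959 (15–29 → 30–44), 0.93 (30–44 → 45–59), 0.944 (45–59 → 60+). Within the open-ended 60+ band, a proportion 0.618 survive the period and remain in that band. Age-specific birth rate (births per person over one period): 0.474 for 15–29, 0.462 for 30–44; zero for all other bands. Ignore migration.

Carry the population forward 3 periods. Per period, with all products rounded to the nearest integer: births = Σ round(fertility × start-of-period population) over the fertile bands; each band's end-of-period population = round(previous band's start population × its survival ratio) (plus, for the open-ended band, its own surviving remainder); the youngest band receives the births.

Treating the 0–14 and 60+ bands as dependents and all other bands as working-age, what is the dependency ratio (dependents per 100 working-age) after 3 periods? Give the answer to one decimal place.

107.6

Numbering the groups 1..5 from youngest to oldest:
Period 1:
Births: 71000 × 0.474 = 33654  |  42000 × 0.462 = 19404 → total 53058
Group 2: 53000 × 0.958 = 50774
Group 3: 71000 × 0.959 = 68089
Group 4: 42000 × 0.93 = 39060
Group 5: 61000 × 0.944 + 30500 × 0.618 = 57584 + 18849 = 76433
End of period: [53058, 50774, 68089, 39060, 76433]
Period 2:
Births: 50774 × 0.474 = 24067  |  68089 × 0.462 = 31457 → total 55524
Group 2: 53058 × 0.958 = 50830
Group 3: 50774 × 0.959 = 48692
Group 4: 68089 × 0.93 = 63323
Group 5: 39060 × 0.944 + 76433 × 0.618 = 36873 + 47236 = 84109
End of period: [55524, 50830, 48692, 63323, 84109]
Period 3:
Births: 50830 × 0.474 = 24093  |  48692 × 0.462 = 22496 → total 46589
Group 2: 55524 × 0.958 = 53192
Group 3: 50830 × 0.959 = 48746
Group 4: 48692 × 0.93 = 45284
Group 5: 63323 × 0.944 + 84109 × 0.618 = 59777 + 51979 = 111756
End of period: [46589, 53192, 48746, 45284, 111756]
Dependents (band 0–14 + band 60+) = 46589 + 111756 = 158345; working-age = 147222; ratio = 158345/147222 × 100 = 107.6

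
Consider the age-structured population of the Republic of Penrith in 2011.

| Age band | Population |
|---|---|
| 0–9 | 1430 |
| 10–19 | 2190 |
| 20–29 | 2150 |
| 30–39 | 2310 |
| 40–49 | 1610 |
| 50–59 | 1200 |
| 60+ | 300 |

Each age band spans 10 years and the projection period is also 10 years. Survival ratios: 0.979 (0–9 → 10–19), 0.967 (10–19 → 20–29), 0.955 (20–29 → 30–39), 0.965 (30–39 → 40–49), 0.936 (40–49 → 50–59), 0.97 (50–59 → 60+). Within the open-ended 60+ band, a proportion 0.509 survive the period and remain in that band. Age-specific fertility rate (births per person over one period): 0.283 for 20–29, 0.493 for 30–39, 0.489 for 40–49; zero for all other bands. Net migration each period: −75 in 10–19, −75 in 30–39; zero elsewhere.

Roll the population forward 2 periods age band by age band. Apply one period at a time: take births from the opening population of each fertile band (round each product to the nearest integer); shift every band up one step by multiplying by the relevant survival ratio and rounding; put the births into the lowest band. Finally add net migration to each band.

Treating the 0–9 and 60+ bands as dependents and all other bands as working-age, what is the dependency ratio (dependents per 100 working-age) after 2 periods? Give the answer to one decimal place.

Let group 1 be 0–9 through group 7 = 60+.
[period 1]
Births: 2150 × 0.283 = 608 ; 2310 × 0.493 = 1139 ; 1610 × 0.489 = 787 — total 2534
Group 2: 1430 × 0.979 = 1400
Group 3: 2190 × 0.967 = 2118
Group 4: 2150 × 0.955 = 2053
Group 5: 2310 × 0.965 = 2229
Group 6: 1610 × 0.936 = 1507
Group 7: 1200 × 0.97 + 300 × 0.509 = 1164 + 153 = 1317
Net migration: Group 2 − 75 → 1325; Group 4 − 75 → 1978
→ [2534, 1325, 2118, 1978, 2229, 1507, 1317]
[period 2]
Births: 2118 × 0.283 = 599 ; 1978 × 0.493 = 975 ; 2229 × 0.489 = 1090 — total 2664
Group 2: 2534 × 0.979 = 2481
Group 3: 1325 × 0.967 = 1281
Group 4: 2118 × 0.955 = 2023
Group 5: 1978 × 0.965 = 1909
Group 6: 2229 × 0.936 = 2086
Group 7: 1507 × 0.97 + 1317 × 0.509 = 1462 + 670 = 2132
Net migration: Group 2 − 75 → 2406; Group 4 − 75 → 1948
→ [2664, 2406, 1281, 1948, 1909, 2086, 2132]
Dependents (band 0–9 + band 60+) = 2664 + 2132 = 4796; working-age = 9630; ratio = 4796/9630 × 100 = 49.8

49.8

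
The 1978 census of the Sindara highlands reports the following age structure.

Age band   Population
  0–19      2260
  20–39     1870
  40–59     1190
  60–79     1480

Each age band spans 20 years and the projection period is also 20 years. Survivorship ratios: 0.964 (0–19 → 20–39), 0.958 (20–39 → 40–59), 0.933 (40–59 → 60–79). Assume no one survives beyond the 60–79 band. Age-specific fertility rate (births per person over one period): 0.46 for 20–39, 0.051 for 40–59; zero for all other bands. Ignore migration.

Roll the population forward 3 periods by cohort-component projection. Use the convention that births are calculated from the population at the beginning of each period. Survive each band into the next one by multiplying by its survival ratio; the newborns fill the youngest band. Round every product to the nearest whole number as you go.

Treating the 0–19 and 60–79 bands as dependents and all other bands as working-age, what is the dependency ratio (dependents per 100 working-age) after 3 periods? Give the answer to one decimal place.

After projecting period 1:
Births: 1870 × 0.46 = 860  |  1190 × 0.051 = 61 → 921
20–39: 2260 × 0.964 = 2179
40–59: 1870 × 0.958 = 1791
60–79: 1190 × 0.933 = 1110
→ [921, 2179, 1791, 1110]
After projecting period 2:
Births: 2179 × 0.46 = 1002  |  1791 × 0.051 = 91 → 1093
20–39: 921 × 0.964 = 888
40–59: 2179 × 0.958 = 2087
60–79: 1791 × 0.933 = 1671
→ [1093, 888, 2087, 1671]
After projecting period 3:
Births: 888 × 0.46 = 408  |  2087 × 0.051 = 106 → 514
20–39: 1093 × 0.964 = 1054
40–59: 888 × 0.958 = 851
60–79: 2087 × 0.933 = 1947
→ [514, 1054, 851, 1947]
Dependents (band 0–19 + band 60–79) = 514 + 1947 = 2461; working-age = 1905; ratio = 2461/1905 × 100 = 129.2

129.2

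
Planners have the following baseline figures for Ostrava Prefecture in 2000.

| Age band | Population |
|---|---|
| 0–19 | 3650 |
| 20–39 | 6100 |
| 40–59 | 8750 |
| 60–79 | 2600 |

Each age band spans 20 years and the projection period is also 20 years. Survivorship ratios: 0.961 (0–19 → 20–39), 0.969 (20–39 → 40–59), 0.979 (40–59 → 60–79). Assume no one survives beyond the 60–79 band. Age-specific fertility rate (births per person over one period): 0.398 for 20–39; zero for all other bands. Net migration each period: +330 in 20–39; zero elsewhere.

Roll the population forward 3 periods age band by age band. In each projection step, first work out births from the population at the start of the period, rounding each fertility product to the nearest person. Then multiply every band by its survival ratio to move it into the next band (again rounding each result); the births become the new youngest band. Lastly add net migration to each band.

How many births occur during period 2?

Call the groups 1 to 4, youngest first.
Period 1.
Births: 6100 * 0.398 = 2428
Group 2: 3650 * 0.961 = 3508
Group 3: 6100 * 0.969 = 5911
Group 4: 8750 * 0.979 = 8566
Net migration: Group 2 + 330 → 3838
Population now: 0–19=2428, 20–39=3838, 40–59=5911, 60–79=8566
Period 2.
Births: 3838 * 0.398 = 1528
Group 2: 2428 * 0.961 = 2333
Group 3: 3838 * 0.969 = 3719
Group 4: 5911 * 0.979 = 5787
Net migration: Group 2 + 330 → 2663
Population now: 0–19=1528, 20–39=2663, 40–59=3719, 60–79=5787

1528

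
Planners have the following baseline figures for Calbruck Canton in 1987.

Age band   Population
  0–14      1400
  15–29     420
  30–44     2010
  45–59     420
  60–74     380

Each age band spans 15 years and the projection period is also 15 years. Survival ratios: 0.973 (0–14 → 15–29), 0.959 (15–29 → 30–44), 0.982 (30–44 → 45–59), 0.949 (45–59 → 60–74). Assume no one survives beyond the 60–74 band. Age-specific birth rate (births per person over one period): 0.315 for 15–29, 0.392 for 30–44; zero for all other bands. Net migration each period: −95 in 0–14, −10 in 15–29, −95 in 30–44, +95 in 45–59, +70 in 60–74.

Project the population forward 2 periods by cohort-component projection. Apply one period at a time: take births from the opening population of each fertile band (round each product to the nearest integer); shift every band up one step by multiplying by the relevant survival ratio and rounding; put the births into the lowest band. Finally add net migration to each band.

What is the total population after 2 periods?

4877

(Groups numbered youngest = 1 to oldest = 5.)
Period 1.
Births: 420 * 0.315 = 132, 2010 * 0.392 = 788 — total 920
Group 2: 1400 * 0.973 = 1362
Group 3: 420 * 0.959 = 403
Group 4: 2010 * 0.982 = 1974
Group 5: 420 * 0.949 = 399
Net migration: Group 1 − 95 → 825; Group 2 − 10 → 1352; Group 3 − 95 → 308; Group 4 + 95 → 2069; Group 5 + 70 → 469
Giving 825 / 1352 / 308 / 2069 / 469.
Period 2.
Births: 1352 * 0.315 = 426, 308 * 0.392 = 121 — total 547
Group 2: 825 * 0.973 = 803
Group 3: 1352 * 0.959 = 1297
Group 4: 308 * 0.982 = 302
Group 5: 2069 * 0.949 = 1963
Net migration: Group 1 − 95 → 452; Group 2 − 10 → 793; Group 3 − 95 → 1202; Group 4 + 95 → 397; Group 5 + 70 → 2033
Giving 452 / 793 / 1202 / 397 / 2033.
Total after period 2: 452 + 793 + 1202 + 397 + 2033 = 4877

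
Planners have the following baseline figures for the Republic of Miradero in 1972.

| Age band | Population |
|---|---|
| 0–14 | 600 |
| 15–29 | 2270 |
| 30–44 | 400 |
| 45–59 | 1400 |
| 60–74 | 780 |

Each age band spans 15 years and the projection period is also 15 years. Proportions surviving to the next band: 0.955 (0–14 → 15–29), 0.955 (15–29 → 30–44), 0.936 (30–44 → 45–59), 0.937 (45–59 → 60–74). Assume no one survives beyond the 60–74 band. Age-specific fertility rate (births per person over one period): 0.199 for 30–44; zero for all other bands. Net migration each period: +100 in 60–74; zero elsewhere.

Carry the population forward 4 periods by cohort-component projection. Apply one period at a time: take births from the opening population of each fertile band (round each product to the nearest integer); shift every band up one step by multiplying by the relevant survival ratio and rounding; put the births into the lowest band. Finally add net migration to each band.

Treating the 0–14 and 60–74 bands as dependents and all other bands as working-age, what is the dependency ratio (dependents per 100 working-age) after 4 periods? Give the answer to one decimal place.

105.3

Numbering the groups 1..5 from youngest to oldest:
— Period 1 —
Births: 400 × 0.199 = 80
Group 2: 600 × 0.955 = 573
Group 3: 2270 × 0.955 = 2168
Group 4: 400 × 0.936 = 374
Group 5: 1400 × 0.937 = 1312
Net migration: Group 5 + 100 → 1412
End of period: [80, 573, 2168, 374, 1412]
— Period 2 —
Births: 2168 × 0.199 = 431
Group 2: 80 × 0.955 = 76
Group 3: 573 × 0.955 = 547
Group 4: 2168 × 0.936 = 2029
Group 5: 374 × 0.937 = 350
Net migration: Group 5 + 100 → 450
End of period: [431, 76, 547, 2029, 450]
— Period 3 —
Births: 547 × 0.199 = 109
Group 2: 431 × 0.955 = 412
Group 3: 76 × 0.955 = 73
Group 4: 547 × 0.936 = 512
Group 5: 2029 × 0.937 = 1901
Net migration: Group 5 + 100 → 2001
End of period: [109, 412, 73, 512, 2001]
— Period 4 —
Births: 73 × 0.199 = 15
Group 2: 109 × 0.955 = 104
Group 3: 412 × 0.955 = 393
Group 4: 73 × 0.936 = 68
Group 5: 512 × 0.937 = 480
Net migration: Group 5 + 100 → 580
End of period: [15, 104, 393, 68, 580]
Dependents (band 0–14 + band 60–74) = 15 + 580 = 595; working-age = 565; ratio = 595/565 × 100 = 105.3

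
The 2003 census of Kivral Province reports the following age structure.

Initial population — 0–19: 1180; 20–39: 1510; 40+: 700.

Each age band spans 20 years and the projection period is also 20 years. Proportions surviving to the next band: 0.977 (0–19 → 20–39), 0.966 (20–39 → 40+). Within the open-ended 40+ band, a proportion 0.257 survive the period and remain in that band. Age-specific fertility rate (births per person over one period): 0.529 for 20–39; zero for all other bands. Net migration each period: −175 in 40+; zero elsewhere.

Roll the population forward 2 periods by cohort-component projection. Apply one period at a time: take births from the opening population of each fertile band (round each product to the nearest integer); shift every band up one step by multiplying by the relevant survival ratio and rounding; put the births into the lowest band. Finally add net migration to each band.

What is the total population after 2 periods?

2706

Let band 1 be 0–19 through band 3 = 40+.
Period 1:
Births: 1510 × 0.529 = 799
Band 2: 1180 × 0.977 = 1153
Band 3: 1510 × 0.966 + 700 × 0.257 = 1459 + 180 = 1639
Net migration: Band 3 − 175 → 1464
End of period: [799, 1153, 1464]
Period 2:
Births: 1153 × 0.529 = 610
Band 2: 799 × 0.977 = 781
Band 3: 1153 × 0.966 + 1464 × 0.257 = 1114 + 376 = 1490
Net migration: Band 3 − 175 → 1315
End of period: [610, 781, 1315]
Total after period 2: 610 + 781 + 1315 = 2706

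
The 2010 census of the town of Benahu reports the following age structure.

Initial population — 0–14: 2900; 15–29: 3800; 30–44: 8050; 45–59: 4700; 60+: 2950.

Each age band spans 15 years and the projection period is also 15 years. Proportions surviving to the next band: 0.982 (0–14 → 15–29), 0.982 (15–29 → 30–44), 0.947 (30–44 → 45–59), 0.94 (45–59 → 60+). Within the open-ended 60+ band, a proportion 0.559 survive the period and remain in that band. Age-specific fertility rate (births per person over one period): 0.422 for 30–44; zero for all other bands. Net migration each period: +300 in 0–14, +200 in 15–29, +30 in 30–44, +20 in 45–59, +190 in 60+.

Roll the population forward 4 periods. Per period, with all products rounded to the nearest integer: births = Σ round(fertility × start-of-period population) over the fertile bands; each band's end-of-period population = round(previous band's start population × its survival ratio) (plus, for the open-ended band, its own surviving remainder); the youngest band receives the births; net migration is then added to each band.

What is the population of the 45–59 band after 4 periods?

3610

Let band 1 be 0–14 through band 5 = 60+.
Period 1:
Births: 8050 × 0.422 = 3397
Band 2: 2900 × 0.982 = 2848
Band 3: 3800 × 0.982 = 3732
Band 4: 8050 × 0.947 = 7623
Band 5: 4700 × 0.94 + 2950 × 0.559 = 4418 + 1649 = 6067
Net migration: Band 1 + 300 → 3697; Band 2 + 200 → 3048; Band 3 + 30 → 3762; Band 4 + 20 → 7643; Band 5 + 190 → 6257
End of period: [3697, 3048, 3762, 7643, 6257]
Period 2:
Births: 3762 × 0.422 = 1588
Band 2: 3697 × 0.982 = 3630
Band 3: 3048 × 0.982 = 2993
Band 4: 3762 × 0.947 = 3563
Band 5: 7643 × 0.94 + 6257 × 0.559 = 7184 + 3498 = 10682
Net migration: Band 1 + 300 → 1888; Band 2 + 200 → 3830; Band 3 + 30 → 3023; Band 4 + 20 → 3583; Band 5 + 190 → 10872
End of period: [1888, 3830, 3023, 3583, 10872]
Period 3:
Births: 3023 × 0.422 = 1276
Band 2: 1888 × 0.982 = 1854
Band 3: 3830 × 0.982 = 3761
Band 4: 3023 × 0.947 = 2863
Band 5: 3583 × 0.94 + 10872 × 0.559 = 3368 + 6077 = 9445
Net migration: Band 1 + 300 → 1576; Band 2 + 200 → 2054; Band 3 + 30 → 3791; Band 4 + 20 → 2883; Band 5 + 190 → 9635
End of period: [1576, 2054, 3791, 2883, 9635]
Period 4:
Births: 3791 × 0.422 = 1600
Band 2: 1576 × 0.982 = 1548
Band 3: 2054 × 0.982 = 2017
Band 4: 3791 × 0.947 = 3590
Band 5: 2883 × 0.94 + 9635 × 0.559 = 2710 + 5386 = 8096
Net migration: Band 1 + 300 → 1900; Band 2 + 200 → 1748; Band 3 + 30 → 2047; Band 4 + 20 → 3610; Band 5 + 190 → 8286
End of period: [1900, 1748, 2047, 3610, 8286]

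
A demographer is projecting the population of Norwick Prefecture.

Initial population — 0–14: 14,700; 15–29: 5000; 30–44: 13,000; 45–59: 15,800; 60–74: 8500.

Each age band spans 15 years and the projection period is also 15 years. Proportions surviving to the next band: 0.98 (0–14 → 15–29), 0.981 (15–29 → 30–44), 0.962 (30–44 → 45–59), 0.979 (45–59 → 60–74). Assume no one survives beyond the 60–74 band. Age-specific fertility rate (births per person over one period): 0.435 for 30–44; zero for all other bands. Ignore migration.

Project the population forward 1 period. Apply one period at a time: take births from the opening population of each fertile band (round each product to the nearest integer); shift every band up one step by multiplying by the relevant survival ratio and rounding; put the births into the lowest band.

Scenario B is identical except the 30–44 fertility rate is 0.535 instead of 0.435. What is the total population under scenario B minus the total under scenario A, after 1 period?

1300

Period 1.
Births: 13000 * 0.435 = 5655
15–29: 14700 * 0.98 = 14406
30–44: 5000 * 0.981 = 4905
45–59: 13000 * 0.962 = 12506
60–74: 15800 * 0.979 = 15468
End of period: [5655, 14406, 4905, 12506, 15468]
Scenario A total after 1 period: 52940
Scenario B projection —
Period 1.
Births: 13000 * 0.535 = 6955
15–29: 14700 * 0.98 = 14406
30–44: 5000 * 0.981 = 4905
45–59: 13000 * 0.962 = 12506
60–74: 15800 * 0.979 = 15468
End of period: [6955, 14406, 4905, 12506, 15468]
Scenario B total after 1 period: 54240
Difference B − A = 54240 − 52940 = 1300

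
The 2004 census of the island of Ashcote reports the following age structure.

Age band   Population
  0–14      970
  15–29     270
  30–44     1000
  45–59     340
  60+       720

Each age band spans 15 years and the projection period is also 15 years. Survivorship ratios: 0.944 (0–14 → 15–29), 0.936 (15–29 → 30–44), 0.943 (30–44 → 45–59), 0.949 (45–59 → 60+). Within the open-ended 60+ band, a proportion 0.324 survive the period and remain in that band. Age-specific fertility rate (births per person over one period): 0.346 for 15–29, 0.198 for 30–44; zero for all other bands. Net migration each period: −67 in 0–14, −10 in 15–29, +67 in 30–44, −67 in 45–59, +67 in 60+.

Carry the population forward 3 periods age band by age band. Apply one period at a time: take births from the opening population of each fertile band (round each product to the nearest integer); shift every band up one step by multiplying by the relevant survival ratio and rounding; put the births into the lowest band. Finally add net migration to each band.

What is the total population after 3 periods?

2163

Period 1.
Births: 270 × 0.346 = 93 ; 1000 × 0.198 = 198 → total 291
15–29: 970 × 0.944 = 916
30–44: 270 × 0.936 = 253
45–59: 1000 × 0.943 = 943
60+: 340 × 0.949 + 720 × 0.324 = 323 + 233 = 556
Net migration: 0–14 − 67 → 224; 15–29 − 10 → 906; 30–44 + 67 → 320; 45–59 − 67 → 876; 60+ + 67 → 623
Population now: 0–14=224, 15–29=906, 30–44=320, 45–59=876, 60+=623
Period 2.
Births: 906 × 0.346 = 313 ; 320 × 0.198 = 63 → total 376
15–29: 224 × 0.944 = 211
30–44: 906 × 0.936 = 848
45–59: 320 × 0.943 = 302
60+: 876 × 0.949 + 623 × 0.324 = 831 + 202 = 1033
Net migration: 0–14 − 67 → 309; 15–29 − 10 → 201; 30–44 + 67 → 915; 45–59 − 67 → 235; 60+ + 67 → 1100
Population now: 0–14=309, 15–29=201, 30–44=915, 45–59=235, 60+=1100
Period 3.
Births: 201 × 0.346 = 70 ; 915 × 0.198 = 181 → total 251
15–29: 309 × 0.944 = 292
30–44: 201 × 0.936 = 188
45–59: 915 × 0.943 = 863
60+: 235 × 0.949 + 1100 × 0.324 = 223 + 356 = 579
Net migration: 0–14 − 67 → 184; 15–29 − 10 → 282; 30–44 + 67 → 255; 45–59 − 67 → 796; 60+ + 67 → 646
Population now: 0–14=184, 15–29=282, 30–44=255, 45–59=796, 60+=646
Total after period 3: 184 + 282 + 255 + 796 + 646 = 2163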